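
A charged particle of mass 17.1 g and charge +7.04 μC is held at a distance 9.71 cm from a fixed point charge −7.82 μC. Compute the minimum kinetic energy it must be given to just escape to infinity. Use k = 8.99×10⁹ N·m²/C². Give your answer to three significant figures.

5.10 J

To just escape, total mechanical energy must reach zero at infinity: ½mv²_min + U = 0, so ½mv²_min = −U = |kQq|/r.
|U| = |kQq|/r = (8.99×10⁹ N·m²/C²)(7.82×10⁻⁶)(7.04×10⁻⁶)/(0.0971) = 5.10 J.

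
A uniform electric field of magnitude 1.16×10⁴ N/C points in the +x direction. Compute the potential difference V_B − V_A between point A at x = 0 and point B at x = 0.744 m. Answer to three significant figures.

-8630 V

In a uniform field, potential decreases in the direction of E: V_B − V_A = −E·Δx.
V_B − V_A = −(1.16×10⁴ V/m)(0.744 m) = -8630 V.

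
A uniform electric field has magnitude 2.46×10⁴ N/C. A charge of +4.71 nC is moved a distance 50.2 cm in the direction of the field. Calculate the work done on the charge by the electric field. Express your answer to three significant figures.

The potential change for a displacement 50.2 cm in the direction of the field is ΔV = −Ed = -1.23×10⁴ V.
W_field = −qΔV = 5.82×10⁻⁵ J.

5.82×10⁻⁵ J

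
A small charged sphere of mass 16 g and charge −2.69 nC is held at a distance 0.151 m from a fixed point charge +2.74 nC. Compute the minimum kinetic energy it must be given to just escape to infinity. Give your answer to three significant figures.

To just escape, total mechanical energy must reach zero at infinity: ½mv²_min + U = 0, so ½mv²_min = −U = |kQq|/r.
|U| = |kQq|/r = (8.99×10⁹ N·m²/C²)(2.74×10⁻⁹)(2.69×10⁻⁹)/(0.151) = 4.39×10⁻⁷ J.

4.39×10⁻⁷ J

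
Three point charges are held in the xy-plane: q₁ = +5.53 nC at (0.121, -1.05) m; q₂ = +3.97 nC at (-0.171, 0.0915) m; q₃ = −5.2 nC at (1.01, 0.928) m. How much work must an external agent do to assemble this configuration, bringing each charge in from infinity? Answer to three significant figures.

-7.99×10⁻⁸ J

The work to assemble the configuration equals its total potential energy, U = Σ kqᵢqⱼ/rᵢⱼ over all pairs.
Pair separations: r₁₂ = 1.18 m, r₁₃ = 2.17 m, r₂₃ = 1.45 m.
U = (1.68×10⁻⁷) + (-1.19×10⁻⁷) + (-1.28×10⁻⁷) = -7.99×10⁻⁸ J.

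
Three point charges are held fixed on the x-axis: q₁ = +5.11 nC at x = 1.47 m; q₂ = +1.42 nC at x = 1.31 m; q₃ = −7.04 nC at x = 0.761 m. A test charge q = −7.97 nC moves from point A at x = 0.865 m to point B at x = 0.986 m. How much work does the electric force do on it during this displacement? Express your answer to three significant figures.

2.84×10⁻⁶ J

The work done by the electric force is W_field = −ΔU = −q(V_B − V_A) = q(V_A − V_B).
At A: distances to the source charges are 0.605 m, 0.445 m, 0.104 m; V_A = Σ kqᵢ/rᵢ = -504 V.
At B: distances to the source charges are 0.484 m, 0.324 m, 0.225 m; V_B = Σ kqᵢ/rᵢ = -147 V.
ΔV = V_B − V_A = 357 V.
W_field = −qΔV = −(-7.97×10⁻⁹ C)(357 V) = 2.84×10⁻⁶ J.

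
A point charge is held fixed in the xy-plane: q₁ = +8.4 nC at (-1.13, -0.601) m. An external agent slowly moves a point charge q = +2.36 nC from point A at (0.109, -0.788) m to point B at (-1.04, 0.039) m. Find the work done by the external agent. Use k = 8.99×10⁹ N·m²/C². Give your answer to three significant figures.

1.34×10⁻⁷ J

For quasistatic motion the external work equals the change in potential energy: W_ext = qΔV = q(V_B − V_A).
At A: distance to the source charge is 1.25 m; V_A = kq₁/r = 60.3 V.
At B: distance to the source charge is 0.646 m; V_B = kq₁/r = 117 V.
ΔV = V_B − V_A = 56.6 V.
W_ext = qΔV = (2.36×10⁻⁹ C)(56.6 V) = 1.34×10⁻⁷ J.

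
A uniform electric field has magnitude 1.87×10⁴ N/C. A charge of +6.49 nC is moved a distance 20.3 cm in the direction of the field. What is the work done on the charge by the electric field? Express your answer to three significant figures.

The potential change for a displacement 20.3 cm in the direction of the field is ΔV = −Ed = -3800 V.
W_field = −qΔV = 2.46×10⁻⁵ J.

2.46×10⁻⁵ J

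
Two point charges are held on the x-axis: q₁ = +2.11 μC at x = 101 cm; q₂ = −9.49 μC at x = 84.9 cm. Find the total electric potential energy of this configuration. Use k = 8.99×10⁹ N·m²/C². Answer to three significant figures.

The work to assemble the configuration equals its total potential energy, U = Σ kqᵢqⱼ/rᵢⱼ over all pairs.
Pair separations: r₁₂ = 0.161 m.
U = (-1.12) = -1.12 J.

-1.12 J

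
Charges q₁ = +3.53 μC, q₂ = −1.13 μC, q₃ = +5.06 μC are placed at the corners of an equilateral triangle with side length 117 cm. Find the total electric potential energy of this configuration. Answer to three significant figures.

The assembly work is the sum of pairwise potential energies, U = Σ_{i<j} kqᵢqⱼ/rᵢⱼ.
All three pair separations equal the side length, 1.17 m.
U = (-0.0306) + (0.137) + (-0.0439) = 0.0627 J.

0.0627 J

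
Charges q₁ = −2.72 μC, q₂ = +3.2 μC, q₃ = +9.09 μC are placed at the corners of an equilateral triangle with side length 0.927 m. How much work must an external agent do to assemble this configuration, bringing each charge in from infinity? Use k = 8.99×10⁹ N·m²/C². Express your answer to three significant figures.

The work to assemble the configuration equals its total potential energy, U = Σ kqᵢqⱼ/rᵢⱼ over all pairs.
All three pair separations equal the side length, 0.927 m.
U = (-0.0844) + (-0.240) + (0.282) = -0.0421 J.

-0.0421 J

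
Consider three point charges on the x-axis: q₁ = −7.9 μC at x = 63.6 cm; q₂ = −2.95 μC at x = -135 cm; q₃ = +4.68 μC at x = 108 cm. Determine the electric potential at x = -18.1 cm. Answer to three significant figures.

-7.63×10⁴ V

The total potential is the scalar sum of each charge's contribution, V = Σ kqᵢ/rᵢ.
Distances from the field point to each charge: r₁ = 0.817 m, r₂ = 1.17 m, r₃ = 1.26 m.
V = k[(-7.90×10⁻⁶)/(0.817) + (-2.95×10⁻⁶)/(1.17) + (4.68×10⁻⁶)/(1.26)] = -7.63×10⁴ V.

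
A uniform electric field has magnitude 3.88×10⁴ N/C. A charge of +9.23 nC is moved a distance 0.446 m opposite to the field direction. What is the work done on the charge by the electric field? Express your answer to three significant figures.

-1.60×10⁻⁴ J

The potential change for a displacement 0.446 m opposite to the field direction is ΔV = +Ed = 1.73×10⁴ V.
W_field = −qΔV = -1.60×10⁻⁴ J.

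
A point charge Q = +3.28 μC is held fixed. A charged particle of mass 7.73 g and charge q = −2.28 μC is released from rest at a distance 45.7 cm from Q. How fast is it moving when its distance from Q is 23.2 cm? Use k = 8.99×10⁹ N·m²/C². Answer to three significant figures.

6.08 m/s

Only the electrostatic force acts, so mechanical energy is conserved: ½mv² = U₁ − U₂ = kQq(1/r₁ − 1/r₂).
U₁ − U₂ = (8.99×10⁹ N·m²/C²)(3.28×10⁻⁶ C)(-2.28×10⁻⁶ C)(1/0.457 − 1/0.232) = 0.143 J.
v = √(2·0.143/7.73×10⁻³) = 6.08 m/s.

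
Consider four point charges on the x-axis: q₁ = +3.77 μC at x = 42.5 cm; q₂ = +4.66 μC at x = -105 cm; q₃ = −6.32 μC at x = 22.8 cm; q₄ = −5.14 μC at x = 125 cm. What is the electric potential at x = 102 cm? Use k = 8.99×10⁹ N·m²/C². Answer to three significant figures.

Electric potential is a scalar, so the contributions from each charge add algebraically: V = Σ kqᵢ/rᵢ.
Distances from the field point to each charge: r₁ = 0.595 m, r₂ = 2.07 m, r₃ = 0.792 m, r₄ = 0.230 m.
V = k[(3.77×10⁻⁶)/(0.595) + (4.66×10⁻⁶)/(2.07) + (-6.32×10⁻⁶)/(0.792) + (-5.14×10⁻⁶)/(0.230)] = -1.95×10⁵ V.

-1.95×10⁵ V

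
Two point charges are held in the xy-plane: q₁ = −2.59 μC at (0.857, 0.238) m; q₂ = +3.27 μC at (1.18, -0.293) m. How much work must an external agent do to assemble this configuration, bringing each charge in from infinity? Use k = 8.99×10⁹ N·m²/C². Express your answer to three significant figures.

-0.123 J

The assembly work is the sum of pairwise potential energies, U = Σ_{i<j} kqᵢqⱼ/rᵢⱼ.
Pair separations: r₁₂ = 0.622 m.
U = (-0.123) = -0.123 J.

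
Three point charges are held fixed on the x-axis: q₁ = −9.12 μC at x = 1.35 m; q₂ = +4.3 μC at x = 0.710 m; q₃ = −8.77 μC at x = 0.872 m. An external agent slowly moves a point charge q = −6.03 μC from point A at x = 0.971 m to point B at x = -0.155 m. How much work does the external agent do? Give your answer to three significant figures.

For quasistatic motion the external work equals the change in potential energy: W_ext = qΔV = q(V_B − V_A).
At A: distances to the source charges are 0.379 m, 0.261 m, 0.0990 m; V_A = Σ kqᵢ/rᵢ = -8.65×10⁵ V.
At B: distances to the source charges are 1.51 m, 0.865 m, 1.03 m; V_B = Σ kqᵢ/rᵢ = -8.66×10⁴ V.
ΔV = V_B − V_A = 7.78×10⁵ V.
W_ext = qΔV = (-6.03×10⁻⁶ C)(7.78×10⁵ V) = -4.69 J.

-4.69 J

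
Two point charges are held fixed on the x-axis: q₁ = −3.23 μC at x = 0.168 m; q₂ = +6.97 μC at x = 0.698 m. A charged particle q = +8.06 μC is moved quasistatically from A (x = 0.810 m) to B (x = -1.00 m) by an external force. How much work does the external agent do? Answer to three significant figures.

For quasistatic motion the external work equals the change in potential energy: W_ext = qΔV = q(V_B − V_A).
At A: distances to the source charges are 0.642 m, 0.112 m; V_A = Σ kqᵢ/rᵢ = 5.14×10⁵ V.
At B: distances to the source charges are 1.17 m, 1.70 m; V_B = Σ kqᵢ/rᵢ = 1.20×10⁴ V.
ΔV = V_B − V_A = -5.02×10⁵ V.
W_ext = qΔV = (8.06×10⁻⁶ C)(-5.02×10⁵ V) = -4.05 J.

-4.05 J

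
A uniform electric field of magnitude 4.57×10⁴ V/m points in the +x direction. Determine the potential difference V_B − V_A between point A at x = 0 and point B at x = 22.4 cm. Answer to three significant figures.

-1.02×10⁴ V

In a uniform field, potential decreases in the direction of E: V_B − V_A = −E·Δx.
V_B − V_A = −(4.57×10⁴ V/m)(0.224 m) = -1.02×10⁴ V.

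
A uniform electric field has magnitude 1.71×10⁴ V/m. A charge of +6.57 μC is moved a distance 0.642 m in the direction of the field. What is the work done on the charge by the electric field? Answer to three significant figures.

The potential change for a displacement 0.642 m in the direction of the field is ΔV = −Ed = -1.10×10⁴ V.
W_field = −qΔV = 0.0721 J.

0.0721 J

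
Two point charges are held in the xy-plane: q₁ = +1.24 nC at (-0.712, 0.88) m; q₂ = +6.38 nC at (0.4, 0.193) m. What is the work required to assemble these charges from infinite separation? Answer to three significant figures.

The work to assemble the configuration equals its total potential energy, U = Σ kqᵢqⱼ/rᵢⱼ over all pairs.
Pair separations: r₁₂ = 1.31 m.
U = (5.44×10⁻⁸) = 5.44×10⁻⁸ J.

5.44×10⁻⁸ J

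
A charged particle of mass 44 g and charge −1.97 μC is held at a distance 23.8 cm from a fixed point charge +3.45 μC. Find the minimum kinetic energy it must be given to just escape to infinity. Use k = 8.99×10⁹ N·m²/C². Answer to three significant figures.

To just escape, total mechanical energy must reach zero at infinity: ½mv²_min + U = 0, so ½mv²_min = −U = |kQq|/r.
|U| = |kQq|/r = (8.99×10⁹ N·m²/C²)(3.45×10⁻⁶)(1.97×10⁻⁶)/(0.238) = 0.257 J.

0.257 J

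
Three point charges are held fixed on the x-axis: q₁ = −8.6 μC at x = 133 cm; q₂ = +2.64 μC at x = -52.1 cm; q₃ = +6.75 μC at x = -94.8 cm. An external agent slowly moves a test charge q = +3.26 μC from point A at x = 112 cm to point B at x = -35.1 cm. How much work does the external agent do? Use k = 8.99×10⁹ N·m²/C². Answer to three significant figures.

For quasistatic motion the external work equals the change in potential energy: W_ext = qΔV = q(V_B − V_A).
At A: distances to the source charges are 0.210 m, 1.64 m, 2.07 m; V_A = Σ kqᵢ/rᵢ = -3.24×10⁵ V.
At B: distances to the source charges are 1.68 m, 0.170 m, 0.597 m; V_B = Σ kqᵢ/rᵢ = 1.95×10⁵ V.
ΔV = V_B − V_A = 5.20×10⁵ V.
W_ext = qΔV = (3.26×10⁻⁶ C)(5.20×10⁵ V) = 1.69 J.

1.69 J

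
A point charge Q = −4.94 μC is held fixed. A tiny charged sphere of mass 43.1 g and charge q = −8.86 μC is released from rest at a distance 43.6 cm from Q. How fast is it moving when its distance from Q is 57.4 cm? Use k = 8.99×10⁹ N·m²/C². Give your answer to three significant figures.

3.17 m/s

Only the electrostatic force acts, so mechanical energy is conserved: ½mv² = U₁ − U₂ = kQq(1/r₁ − 1/r₂).
U₁ − U₂ = (8.99×10⁹ N·m²/C²)(-4.94×10⁻⁶ C)(-8.86×10⁻⁶ C)(1/0.436 − 1/0.574) = 0.217 J.
v = √(2·0.217/0.0431) = 3.17 m/s.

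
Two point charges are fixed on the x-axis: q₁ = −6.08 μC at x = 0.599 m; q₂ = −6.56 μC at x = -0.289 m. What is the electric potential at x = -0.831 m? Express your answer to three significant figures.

-1.47×10⁵ V

The total potential is the scalar sum of each charge's contribution, V = Σ kqᵢ/rᵢ.
Distances from the field point to each charge: r₁ = 1.43 m, r₂ = 0.542 m.
V = k[(-6.08×10⁻⁶)/(1.43) + (-6.56×10⁻⁶)/(0.542)] = -1.47×10⁵ V.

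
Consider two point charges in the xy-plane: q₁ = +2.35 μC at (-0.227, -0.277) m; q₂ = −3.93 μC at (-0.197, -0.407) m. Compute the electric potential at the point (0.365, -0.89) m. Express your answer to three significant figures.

-2.29×10⁴ V

Electric potential is a scalar, so the contributions from each charge add algebraically: V = Σ kqᵢ/rᵢ.
Distances from the field point to each charge: r₁ = 0.852 m, r₂ = 0.741 m.
V = k[(2.35×10⁻⁶)/(0.852) + (-3.93×10⁻⁶)/(0.741)] = -2.29×10⁴ V.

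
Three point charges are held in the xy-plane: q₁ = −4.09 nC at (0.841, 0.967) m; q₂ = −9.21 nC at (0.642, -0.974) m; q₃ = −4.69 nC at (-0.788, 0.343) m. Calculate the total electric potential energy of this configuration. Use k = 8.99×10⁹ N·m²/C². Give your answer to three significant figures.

The assembly work is the sum of pairwise potential energies, U = Σ_{i<j} kqᵢqⱼ/rᵢⱼ.
Pair separations: r₁₂ = 1.95 m, r₁₃ = 1.74 m, r₂₃ = 1.94 m.
U = (1.74×10⁻⁷) + (9.89×10⁻⁸) + (2.00×10⁻⁷) = 4.72×10⁻⁷ J.

4.72×10⁻⁷ J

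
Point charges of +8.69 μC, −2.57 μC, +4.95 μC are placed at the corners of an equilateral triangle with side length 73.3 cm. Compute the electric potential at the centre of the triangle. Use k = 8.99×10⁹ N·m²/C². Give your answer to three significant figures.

2.35×10⁵ V

Electric potential is a scalar, so the contributions from each charge add algebraically: V = Σ kqᵢ/rᵢ.
The distance from each vertex to the centroid is a/√3 = 0.423 m.
V = k[(8.69×10⁻⁶)/(0.423) + (-2.57×10⁻⁶)/(0.423) + (4.95×10⁻⁶)/(0.423)] = 2.35×10⁵ V.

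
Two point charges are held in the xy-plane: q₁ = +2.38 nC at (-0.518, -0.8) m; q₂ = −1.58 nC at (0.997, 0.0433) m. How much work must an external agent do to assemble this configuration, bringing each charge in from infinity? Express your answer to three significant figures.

-1.95×10⁻⁸ J

The assembly work is the sum of pairwise potential energies, U = Σ_{i<j} kqᵢqⱼ/rᵢⱼ.
Pair separations: r₁₂ = 1.73 m.
U = (-1.95×10⁻⁸) = -1.95×10⁻⁸ J.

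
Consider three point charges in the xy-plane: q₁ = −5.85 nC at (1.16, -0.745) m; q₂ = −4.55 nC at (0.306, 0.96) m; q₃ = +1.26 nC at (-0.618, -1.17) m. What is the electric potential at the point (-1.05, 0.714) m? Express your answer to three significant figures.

The total potential is the scalar sum of each charge's contribution, V = Σ kqᵢ/rᵢ.
Distances from the field point to each charge: r₁ = 2.65 m, r₂ = 1.38 m, r₃ = 1.93 m.
V = k[(-5.85×10⁻⁹)/(2.65) + (-4.55×10⁻⁹)/(1.38) + (1.26×10⁻⁹)/(1.93)] = -43.7 V.

-43.7 V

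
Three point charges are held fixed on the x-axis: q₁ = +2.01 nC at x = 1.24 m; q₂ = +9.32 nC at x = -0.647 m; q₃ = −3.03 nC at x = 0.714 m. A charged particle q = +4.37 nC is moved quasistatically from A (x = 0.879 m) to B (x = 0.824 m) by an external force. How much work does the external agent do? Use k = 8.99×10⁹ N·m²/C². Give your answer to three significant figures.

For quasistatic motion the external work equals the change in potential energy: W_ext = qΔV = q(V_B − V_A).
At A: distances to the source charges are 0.361 m, 1.53 m, 0.165 m; V_A = Σ kqᵢ/rᵢ = -60.1 V.
At B: distances to the source charges are 0.416 m, 1.47 m, 0.110 m; V_B = Σ kqᵢ/rᵢ = -147 V.
ΔV = V_B − V_A = -87.1 V.
W_ext = qΔV = (4.37×10⁻⁹ C)(-87.1 V) = -3.81×10⁻⁷ J.

-3.81×10⁻⁷ J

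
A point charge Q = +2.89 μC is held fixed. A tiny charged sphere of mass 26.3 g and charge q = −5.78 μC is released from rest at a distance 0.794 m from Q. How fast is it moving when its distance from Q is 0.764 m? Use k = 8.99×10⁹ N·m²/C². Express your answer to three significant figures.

0.752 m/s

Only the electrostatic force acts, so mechanical energy is conserved: ½mv² = U₁ − U₂ = kQq(1/r₁ − 1/r₂).
U₁ − U₂ = (8.99×10⁹ N·m²/C²)(2.89×10⁻⁶ C)(-5.78×10⁻⁶ C)(1/0.794 − 1/0.764) = 7.43×10⁻³ J.
v = √(2·7.43×10⁻³/0.0263) = 0.752 m/s.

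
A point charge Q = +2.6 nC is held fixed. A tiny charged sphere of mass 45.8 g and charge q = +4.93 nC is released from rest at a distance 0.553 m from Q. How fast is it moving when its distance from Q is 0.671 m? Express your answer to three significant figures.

Only the electrostatic force acts, so mechanical energy is conserved: ½mv² = U₁ − U₂ = kQq(1/r₁ − 1/r₂).
U₁ − U₂ = (8.99×10⁹ N·m²/C²)(2.60×10⁻⁹ C)(4.93×10⁻⁹ C)(1/0.553 − 1/0.671) = 3.66×10⁻⁸ J.
v = √(2·3.66×10⁻⁸/0.0458) = 1.26×10⁻³ m/s.

1.26×10⁻³ m/s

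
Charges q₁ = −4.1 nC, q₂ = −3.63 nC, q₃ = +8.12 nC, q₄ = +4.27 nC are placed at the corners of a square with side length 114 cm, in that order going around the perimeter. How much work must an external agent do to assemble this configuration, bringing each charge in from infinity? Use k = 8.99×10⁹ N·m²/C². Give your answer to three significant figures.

The assembly work is the sum of pairwise potential energies, U = Σ_{i<j} kqᵢqⱼ/rᵢⱼ.
The four side pairs have separation 1.14 m and the two diagonal pairs 1.61 m.
Summing all 6 pair terms gives U = -2.52×10⁻⁷ J.

-2.52×10⁻⁷ J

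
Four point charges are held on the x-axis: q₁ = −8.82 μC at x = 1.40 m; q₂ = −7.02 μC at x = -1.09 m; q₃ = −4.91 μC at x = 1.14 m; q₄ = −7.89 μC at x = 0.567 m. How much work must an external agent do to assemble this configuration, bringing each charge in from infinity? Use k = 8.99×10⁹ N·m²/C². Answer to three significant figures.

The work to assemble the configuration equals its total potential energy, U = Σ kqᵢqⱼ/rᵢⱼ over all pairs.
Pair separations: r₁₂ = 2.49 m, r₁₃ = 0.260 m, r₁₄ = 0.833 m, r₂₃ = 2.23 m, r₂₄ = 1.66 m, r₃₄ = 0.573 m.
Summing all 6 pair terms gives U = 3.52 J.

3.52 J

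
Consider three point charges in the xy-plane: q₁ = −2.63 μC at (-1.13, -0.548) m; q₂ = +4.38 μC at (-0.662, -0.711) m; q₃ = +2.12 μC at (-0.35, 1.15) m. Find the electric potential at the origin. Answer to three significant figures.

Electric potential is a scalar, so the contributions from each charge add algebraically: V = Σ kqᵢ/rᵢ.
Distances from the field point to each charge: r₁ = 1.26 m, r₂ = 0.971 m, r₃ = 1.20 m.
V = k[(-2.63×10⁻⁶)/(1.26) + (4.38×10⁻⁶)/(0.971) + (2.12×10⁻⁶)/(1.20)] = 3.76×10⁴ V.

3.76×10⁴ V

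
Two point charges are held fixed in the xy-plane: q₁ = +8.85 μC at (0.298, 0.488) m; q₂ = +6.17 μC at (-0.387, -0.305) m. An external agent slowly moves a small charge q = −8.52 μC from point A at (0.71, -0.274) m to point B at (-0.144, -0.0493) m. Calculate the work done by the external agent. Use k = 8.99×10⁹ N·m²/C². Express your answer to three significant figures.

-1.10 J

For quasistatic motion the external work equals the change in potential energy: W_ext = qΔV = q(V_B − V_A).
At A: distances to the source charges are 0.866 m, 1.10 m; V_A = Σ kqᵢ/rᵢ = 1.42×10⁵ V.
At B: distances to the source charges are 0.696 m, 0.353 m; V_B = Σ kqᵢ/rᵢ = 2.72×10⁵ V.
ΔV = V_B − V_A = 1.29×10⁵ V.
W_ext = qΔV = (-8.52×10⁻⁶ C)(1.29×10⁵ V) = -1.10 J.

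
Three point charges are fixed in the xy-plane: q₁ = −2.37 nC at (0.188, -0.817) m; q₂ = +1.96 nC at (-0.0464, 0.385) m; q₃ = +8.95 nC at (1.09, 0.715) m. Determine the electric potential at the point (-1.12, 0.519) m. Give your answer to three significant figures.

The total potential is the scalar sum of each charge's contribution, V = Σ kqᵢ/rᵢ.
Distances from the field point to each charge: r₁ = 1.87 m, r₂ = 1.08 m, r₃ = 2.22 m.
V = k[(-2.37×10⁻⁹)/(1.87) + (1.96×10⁻⁹)/(1.08) + (8.95×10⁻⁹)/(2.22)] = 41.2 V.

41.2 V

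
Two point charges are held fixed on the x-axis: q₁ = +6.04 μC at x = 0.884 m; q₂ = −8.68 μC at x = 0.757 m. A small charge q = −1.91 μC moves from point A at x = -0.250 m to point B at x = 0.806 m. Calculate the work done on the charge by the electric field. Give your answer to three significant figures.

-1.66 J

The work done by the electric force is W_field = −ΔU = −q(V_B − V_A) = q(V_A − V_B).
At A: distances to the source charges are 1.13 m, 1.01 m; V_A = Σ kqᵢ/rᵢ = -2.96×10⁴ V.
At B: distances to the source charges are 0.0780 m, 0.0490 m; V_B = Σ kqᵢ/rᵢ = -8.96×10⁵ V.
ΔV = V_B − V_A = -8.67×10⁵ V.
W_field = −qΔV = −(-1.91×10⁻⁶ C)(-8.67×10⁵ V) = -1.66 J.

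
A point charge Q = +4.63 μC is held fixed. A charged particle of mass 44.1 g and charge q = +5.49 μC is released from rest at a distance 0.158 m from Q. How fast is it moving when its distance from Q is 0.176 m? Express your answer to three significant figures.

2.59 m/s

Only the electrostatic force acts, so mechanical energy is conserved: ½mv² = U₁ − U₂ = kQq(1/r₁ − 1/r₂).
U₁ − U₂ = (8.99×10⁹ N·m²/C²)(4.63×10⁻⁶ C)(5.49×10⁻⁶ C)(1/0.158 − 1/0.176) = 0.148 J.
v = √(2·0.148/0.0441) = 2.59 m/s.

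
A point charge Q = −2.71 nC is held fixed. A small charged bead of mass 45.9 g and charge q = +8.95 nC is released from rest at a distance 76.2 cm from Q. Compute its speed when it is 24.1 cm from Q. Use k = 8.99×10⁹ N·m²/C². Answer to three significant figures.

5.19×10⁻³ m/s

Only the electrostatic force acts, so mechanical energy is conserved: ½mv² = U₁ − U₂ = kQq(1/r₁ − 1/r₂).
U₁ − U₂ = (8.99×10⁹ N·m²/C²)(-2.71×10⁻⁹ C)(8.95×10⁻⁹ C)(1/0.762 − 1/0.241) = 6.19×10⁻⁷ J.
v = √(2·6.19×10⁻⁷/0.0459) = 5.19×10⁻³ m/s.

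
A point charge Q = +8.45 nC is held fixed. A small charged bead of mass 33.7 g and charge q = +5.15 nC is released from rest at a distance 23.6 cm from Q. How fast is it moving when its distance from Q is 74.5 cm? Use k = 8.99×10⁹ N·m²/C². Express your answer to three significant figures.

Only the electrostatic force acts, so mechanical energy is conserved: ½mv² = U₁ − U₂ = kQq(1/r₁ − 1/r₂).
U₁ − U₂ = (8.99×10⁹ N·m²/C²)(8.45×10⁻⁹ C)(5.15×10⁻⁹ C)(1/0.236 − 1/0.745) = 1.13×10⁻⁶ J.
v = √(2·1.13×10⁻⁶/0.0337) = 8.20×10⁻³ m/s.

8.20×10⁻³ m/s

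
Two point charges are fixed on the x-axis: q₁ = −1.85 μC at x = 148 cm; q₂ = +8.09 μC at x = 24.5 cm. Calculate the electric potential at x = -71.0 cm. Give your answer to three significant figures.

6.86×10⁴ V

The total potential is the scalar sum of each charge's contribution, V = Σ kqᵢ/rᵢ.
Distances from the field point to each charge: r₁ = 2.19 m, r₂ = 0.955 m.
V = k[(-1.85×10⁻⁶)/(2.19) + (8.09×10⁻⁶)/(0.955)] = 6.86×10⁴ V.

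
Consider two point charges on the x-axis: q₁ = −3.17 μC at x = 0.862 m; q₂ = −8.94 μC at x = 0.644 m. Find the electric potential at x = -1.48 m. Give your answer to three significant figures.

The total potential is the scalar sum of each charge's contribution, V = Σ kqᵢ/rᵢ.
Distances from the field point to each charge: r₁ = 2.34 m, r₂ = 2.12 m.
V = k[(-3.17×10⁻⁶)/(2.34) + (-8.94×10⁻⁶)/(2.12)] = -5.00×10⁴ V.

-5.00×10⁴ V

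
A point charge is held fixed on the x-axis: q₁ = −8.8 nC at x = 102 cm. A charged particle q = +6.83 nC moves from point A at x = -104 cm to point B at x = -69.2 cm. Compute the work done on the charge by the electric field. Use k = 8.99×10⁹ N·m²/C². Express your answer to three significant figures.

The work done by the electric force is W_field = −ΔU = −q(V_B − V_A) = q(V_A − V_B).
At A: distance to the source charge is 2.06 m; V_A = kq₁/r = -38.4 V.
At B: distance to the source charge is 1.71 m; V_B = kq₁/r = -46.2 V.
ΔV = V_B − V_A = -7.81 V.
W_field = −qΔV = −(6.83×10⁻⁹ C)(-7.81 V) = 5.33×10⁻⁸ J.

5.33×10⁻⁸ J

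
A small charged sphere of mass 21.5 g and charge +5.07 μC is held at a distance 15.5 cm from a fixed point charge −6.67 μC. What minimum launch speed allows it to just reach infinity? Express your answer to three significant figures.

13.5 m/s

To just escape, total mechanical energy must reach zero at infinity: ½mv²_min + U = 0, so ½mv²_min = −U = |kQq|/r.
|U| = |kQq|/r = (8.99×10⁹ N·m²/C²)(6.67×10⁻⁶)(5.07×10⁻⁶)/(0.155) = 1.96 J.
v_min = √(2|U|/m) = √(2·1.96/0.0215) = 13.5 m/s.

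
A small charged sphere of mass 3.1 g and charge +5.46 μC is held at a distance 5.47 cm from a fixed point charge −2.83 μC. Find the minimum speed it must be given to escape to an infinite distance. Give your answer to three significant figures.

To just escape, total mechanical energy must reach zero at infinity: ½mv²_min + U = 0, so ½mv²_min = −U = |kQq|/r.
|U| = |kQq|/r = (8.99×10⁹ N·m²/C²)(2.83×10⁻⁶)(5.46×10⁻⁶)/(0.0547) = 2.54 J.
v_min = √(2|U|/m) = √(2·2.54/3.10×10⁻³) = 40.5 m/s.

40.5 m/s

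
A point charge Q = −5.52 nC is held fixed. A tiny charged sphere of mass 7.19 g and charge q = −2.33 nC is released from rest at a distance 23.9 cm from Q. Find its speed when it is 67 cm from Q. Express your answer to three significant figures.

9.30×10⁻³ m/s

Only the electrostatic force acts, so mechanical energy is conserved: ½mv² = U₁ − U₂ = kQq(1/r₁ − 1/r₂).
U₁ − U₂ = (8.99×10⁹ N·m²/C²)(-5.52×10⁻⁹ C)(-2.33×10⁻⁹ C)(1/0.239 − 1/0.670) = 3.11×10⁻⁷ J.
v = √(2·3.11×10⁻⁷/7.19×10⁻³) = 9.30×10⁻³ m/s.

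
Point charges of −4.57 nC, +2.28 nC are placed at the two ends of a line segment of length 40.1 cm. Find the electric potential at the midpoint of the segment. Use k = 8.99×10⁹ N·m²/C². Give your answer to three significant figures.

-103 V

Electric potential is a scalar, so the contributions from each charge add algebraically: V = Σ kqᵢ/rᵢ.
Each charge is 0.201 m from the midpoint.
V = k[(-4.57×10⁻⁹)/(0.201) + (2.28×10⁻⁹)/(0.201)] = -103 V.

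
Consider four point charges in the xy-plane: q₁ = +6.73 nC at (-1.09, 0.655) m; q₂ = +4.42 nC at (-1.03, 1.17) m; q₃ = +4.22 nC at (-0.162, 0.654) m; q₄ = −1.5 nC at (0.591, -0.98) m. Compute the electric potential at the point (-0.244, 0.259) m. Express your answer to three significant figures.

The total potential is the scalar sum of each charge's contribution, V = Σ kqᵢ/rᵢ.
Distances from the field point to each charge: r₁ = 0.934 m, r₂ = 1.20 m, r₃ = 0.403 m, r₄ = 1.49 m.
V = k[(6.73×10⁻⁹)/(0.934) + (4.42×10⁻⁹)/(1.20) + (4.22×10⁻⁹)/(0.403) + (-1.50×10⁻⁹)/(1.49)] = 183 V.

183 V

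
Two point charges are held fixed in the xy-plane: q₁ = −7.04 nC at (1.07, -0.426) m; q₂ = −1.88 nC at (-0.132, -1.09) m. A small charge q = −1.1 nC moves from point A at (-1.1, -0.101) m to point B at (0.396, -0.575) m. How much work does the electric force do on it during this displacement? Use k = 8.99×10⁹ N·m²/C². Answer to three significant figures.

The work done by the electric force is W_field = −ΔU = −q(V_B − V_A) = q(V_A − V_B).
At A: distances to the source charges are 2.19 m, 1.38 m; V_A = Σ kqᵢ/rᵢ = -41.1 V.
At B: distances to the source charges are 0.690 m, 0.738 m; V_B = Σ kqᵢ/rᵢ = -115 V.
ΔV = V_B − V_A = -73.5 V.
W_field = −qΔV = −(-1.10×10⁻⁹ C)(-73.5 V) = -8.09×10⁻⁸ J.

-8.09×10⁻⁸ J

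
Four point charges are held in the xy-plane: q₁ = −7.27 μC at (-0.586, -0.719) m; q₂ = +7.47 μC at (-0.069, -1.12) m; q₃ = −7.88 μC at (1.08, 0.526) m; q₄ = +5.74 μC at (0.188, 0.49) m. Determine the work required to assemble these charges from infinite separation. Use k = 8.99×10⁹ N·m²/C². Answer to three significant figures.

-1.24 J

The work to assemble the configuration equals its total potential energy, U = Σ kqᵢqⱼ/rᵢⱼ over all pairs.
Pair separations: r₁₂ = 0.654 m, r₁₃ = 2.08 m, r₁₄ = 1.44 m, r₂₃ = 2.01 m, r₂₄ = 1.63 m, r₃₄ = 0.893 m.
Summing all 6 pair terms gives U = -1.24 J.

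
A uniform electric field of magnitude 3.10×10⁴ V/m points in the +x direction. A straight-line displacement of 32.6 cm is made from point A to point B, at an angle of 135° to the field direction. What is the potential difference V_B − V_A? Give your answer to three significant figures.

7150 V

Only the component of displacement along E changes the potential: ΔV = −E·d·cosθ.
ΔV = −(3.10×10⁴ V/m)(0.326 m)cos135° = 7150 V.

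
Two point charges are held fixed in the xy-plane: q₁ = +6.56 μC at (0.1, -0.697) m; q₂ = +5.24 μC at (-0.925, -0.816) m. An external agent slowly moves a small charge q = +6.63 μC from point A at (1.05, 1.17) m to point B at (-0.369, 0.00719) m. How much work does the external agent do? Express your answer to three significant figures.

0.478 J

For quasistatic motion the external work equals the change in potential energy: W_ext = qΔV = q(V_B − V_A).
At A: distances to the source charges are 2.09 m, 2.80 m; V_A = Σ kqᵢ/rᵢ = 4.50×10⁴ V.
At B: distances to the source charges are 0.846 m, 0.993 m; V_B = Σ kqᵢ/rᵢ = 1.17×10⁵ V.
ΔV = V_B − V_A = 7.22×10⁴ V.
W_ext = qΔV = (6.63×10⁻⁶ C)(7.22×10⁴ V) = 0.478 J.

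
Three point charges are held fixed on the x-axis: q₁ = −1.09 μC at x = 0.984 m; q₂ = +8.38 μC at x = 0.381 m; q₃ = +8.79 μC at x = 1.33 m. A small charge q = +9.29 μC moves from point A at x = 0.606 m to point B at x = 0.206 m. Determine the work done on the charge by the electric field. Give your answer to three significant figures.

The work done by the electric force is W_field = −ΔU = −q(V_B − V_A) = q(V_A − V_B).
At A: distances to the source charges are 0.378 m, 0.225 m, 0.724 m; V_A = Σ kqᵢ/rᵢ = 4.18×10⁵ V.
At B: distances to the source charges are 0.778 m, 0.175 m, 1.12 m; V_B = Σ kqᵢ/rᵢ = 4.88×10⁵ V.
ΔV = V_B − V_A = 7.02×10⁴ V.
W_field = −qΔV = −(9.29×10⁻⁶ C)(7.02×10⁴ V) = -0.652 J.

-0.652 J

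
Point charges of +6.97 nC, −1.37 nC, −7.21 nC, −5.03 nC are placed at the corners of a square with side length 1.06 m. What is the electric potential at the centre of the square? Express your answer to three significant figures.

Electric potential is a scalar, so the contributions from each charge add algebraically: V = Σ kqᵢ/rᵢ.
The distance from each corner to the centre is a√2/2 = 0.750 m.
V = k[(6.97×10⁻⁹)/(0.750) + (-1.37×10⁻⁹)/(0.750) + (-7.21×10⁻⁹)/(0.750) + (-5.03×10⁻⁹)/(0.750)] = -79.6 V.

-79.6 V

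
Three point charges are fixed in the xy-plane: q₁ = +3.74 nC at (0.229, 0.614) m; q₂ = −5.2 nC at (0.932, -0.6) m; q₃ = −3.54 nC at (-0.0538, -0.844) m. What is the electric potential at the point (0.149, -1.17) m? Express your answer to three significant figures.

-112 V

The total potential is the scalar sum of each charge's contribution, V = Σ kqᵢ/rᵢ.
Distances from the field point to each charge: r₁ = 1.79 m, r₂ = 0.968 m, r₃ = 0.384 m.
V = k[(3.74×10⁻⁹)/(1.79) + (-5.20×10⁻⁹)/(0.968) + (-3.54×10⁻⁹)/(0.384)] = -112 V.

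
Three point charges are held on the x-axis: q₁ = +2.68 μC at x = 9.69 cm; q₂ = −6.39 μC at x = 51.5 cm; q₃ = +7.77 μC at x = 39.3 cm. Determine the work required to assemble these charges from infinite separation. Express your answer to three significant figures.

-3.39 J

The assembly work is the sum of pairwise potential energies, U = Σ_{i<j} kqᵢqⱼ/rᵢⱼ.
Pair separations: r₁₂ = 0.418 m, r₁₃ = 0.296 m, r₂₃ = 0.122 m.
U = (-0.368) + (0.632) + (-3.66) = -3.39 J.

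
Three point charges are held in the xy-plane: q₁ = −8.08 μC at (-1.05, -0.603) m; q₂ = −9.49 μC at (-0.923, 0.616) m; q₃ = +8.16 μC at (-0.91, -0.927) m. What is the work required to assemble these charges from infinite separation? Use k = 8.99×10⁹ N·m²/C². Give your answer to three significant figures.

-1.57 J

The assembly work is the sum of pairwise potential energies, U = Σ_{i<j} kqᵢqⱼ/rᵢⱼ.
Pair separations: r₁₂ = 1.23 m, r₁₃ = 0.353 m, r₂₃ = 1.54 m.
U = (0.562) + (-1.68) + (-0.451) = -1.57 J.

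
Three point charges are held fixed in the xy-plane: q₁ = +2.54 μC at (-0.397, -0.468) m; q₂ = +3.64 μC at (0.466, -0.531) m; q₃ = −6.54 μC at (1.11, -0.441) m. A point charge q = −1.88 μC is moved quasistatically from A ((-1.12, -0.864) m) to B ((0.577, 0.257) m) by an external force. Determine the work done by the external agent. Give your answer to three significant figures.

0.0545 J

For quasistatic motion the external work equals the change in potential energy: W_ext = qΔV = q(V_B − V_A).
At A: distances to the source charges are 0.824 m, 1.62 m, 2.27 m; V_A = Σ kqᵢ/rᵢ = 2.20×10⁴ V.
At B: distances to the source charges are 1.21 m, 0.796 m, 0.878 m; V_B = Σ kqᵢ/rᵢ = -7020 V.
ΔV = V_B − V_A = -2.90×10⁴ V.
W_ext = qΔV = (-1.88×10⁻⁶ C)(-2.90×10⁴ V) = 0.0545 J.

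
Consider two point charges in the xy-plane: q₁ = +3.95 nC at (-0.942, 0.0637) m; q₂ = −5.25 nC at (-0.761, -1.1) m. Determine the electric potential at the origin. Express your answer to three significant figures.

The total potential is the scalar sum of each charge's contribution, V = Σ kqᵢ/rᵢ.
Distances from the field point to each charge: r₁ = 0.944 m, r₂ = 1.34 m.
V = k[(3.95×10⁻⁹)/(0.944) + (-5.25×10⁻⁹)/(1.34)] = 2.33 V.

2.33 V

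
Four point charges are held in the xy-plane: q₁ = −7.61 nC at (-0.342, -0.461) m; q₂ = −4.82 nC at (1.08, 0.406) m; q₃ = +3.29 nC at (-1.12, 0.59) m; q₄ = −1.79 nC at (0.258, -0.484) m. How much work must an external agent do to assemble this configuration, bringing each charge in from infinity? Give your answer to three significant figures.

1.99×10⁻⁷ J

The work to assemble the configuration equals its total potential energy, U = Σ kqᵢqⱼ/rᵢⱼ over all pairs.
Pair separations: r₁₂ = 1.67 m, r₁₃ = 1.31 m, r₁₄ = 0.600 m, r₂₃ = 2.21 m, r₂₄ = 1.21 m, r₃₄ = 1.75 m.
Summing all 6 pair terms gives U = 1.99×10⁻⁷ J.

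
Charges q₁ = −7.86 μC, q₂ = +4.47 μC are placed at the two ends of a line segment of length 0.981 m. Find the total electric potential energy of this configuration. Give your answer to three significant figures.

-0.322 J

The assembly work is the sum of pairwise potential energies, U = Σ_{i<j} kqᵢqⱼ/rᵢⱼ.
The separation is r = 0.981 m.
U = (-0.322) = -0.322 J.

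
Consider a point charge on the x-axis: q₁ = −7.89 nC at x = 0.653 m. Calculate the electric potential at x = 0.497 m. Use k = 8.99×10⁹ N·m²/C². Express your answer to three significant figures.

-455 V

Electric potential is a scalar, so the contributions from each charge add algebraically: V = Σ kqᵢ/rᵢ.
V = k[(-7.89×10⁻⁹)/(0.156)] = -455 V.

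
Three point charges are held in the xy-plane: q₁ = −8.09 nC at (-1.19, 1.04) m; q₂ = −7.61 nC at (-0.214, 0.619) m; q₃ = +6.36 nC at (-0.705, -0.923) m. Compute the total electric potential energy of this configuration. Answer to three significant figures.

2.31×10⁻⁸ J

The assembly work is the sum of pairwise potential energies, U = Σ_{i<j} kqᵢqⱼ/rᵢⱼ.
Pair separations: r₁₂ = 1.06 m, r₁₃ = 2.02 m, r₂₃ = 1.62 m.
U = (5.21×10⁻⁷) + (-2.29×10⁻⁷) + (-2.69×10⁻⁷) = 2.31×10⁻⁸ J.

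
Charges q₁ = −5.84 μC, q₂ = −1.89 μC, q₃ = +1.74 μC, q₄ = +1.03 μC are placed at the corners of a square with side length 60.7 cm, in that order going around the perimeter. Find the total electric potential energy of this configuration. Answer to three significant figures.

The assembly work is the sum of pairwise potential energies, U = Σ_{i<j} kqᵢqⱼ/rᵢⱼ.
The four side pairs have separation 0.607 m and the two diagonal pairs 0.858 m.
Summing all 6 pair terms gives U = -0.0746 J.

-0.0746 J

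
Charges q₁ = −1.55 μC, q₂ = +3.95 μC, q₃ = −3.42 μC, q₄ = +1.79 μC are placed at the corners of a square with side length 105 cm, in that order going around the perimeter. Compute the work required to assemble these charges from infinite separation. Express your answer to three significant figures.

The work to assemble the configuration equals its total potential energy, U = Σ kqᵢqⱼ/rᵢⱼ over all pairs.
The four side pairs have separation 1.05 m and the two diagonal pairs 1.48 m.
Summing all 6 pair terms gives U = -0.169 J.

-0.169 J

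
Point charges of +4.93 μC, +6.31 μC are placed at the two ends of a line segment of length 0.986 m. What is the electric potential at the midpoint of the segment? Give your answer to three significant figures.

2.05×10⁵ V

Electric potential is a scalar, so the contributions from each charge add algebraically: V = Σ kqᵢ/rᵢ.
Each charge is 0.493 m from the midpoint.
V = k[(4.93×10⁻⁶)/(0.493) + (6.31×10⁻⁶)/(0.493)] = 2.05×10⁵ V.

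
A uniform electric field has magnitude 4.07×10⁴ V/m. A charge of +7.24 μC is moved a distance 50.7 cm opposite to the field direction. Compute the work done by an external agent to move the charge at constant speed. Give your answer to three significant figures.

0.149 J

The potential change for a displacement 50.7 cm opposite to the field direction is ΔV = +Ed = 2.06×10⁴ V.
W_ext = qΔV = 0.149 J.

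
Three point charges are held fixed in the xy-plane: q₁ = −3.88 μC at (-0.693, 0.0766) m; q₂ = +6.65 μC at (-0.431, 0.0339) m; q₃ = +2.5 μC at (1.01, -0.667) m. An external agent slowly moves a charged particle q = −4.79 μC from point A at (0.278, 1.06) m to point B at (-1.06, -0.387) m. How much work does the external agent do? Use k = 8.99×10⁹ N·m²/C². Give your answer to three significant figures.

0.0188 J

For quasistatic motion the external work equals the change in potential energy: W_ext = qΔV = q(V_B − V_A).
At A: distances to the source charges are 1.38 m, 1.25 m, 1.88 m; V_A = Σ kqᵢ/rᵢ = 3.47×10⁴ V.
At B: distances to the source charges are 0.591 m, 0.757 m, 2.09 m; V_B = Σ kqᵢ/rᵢ = 3.08×10⁴ V.
ΔV = V_B − V_A = -3920 V.
W_ext = qΔV = (-4.79×10⁻⁶ C)(-3920 V) = 0.0188 J.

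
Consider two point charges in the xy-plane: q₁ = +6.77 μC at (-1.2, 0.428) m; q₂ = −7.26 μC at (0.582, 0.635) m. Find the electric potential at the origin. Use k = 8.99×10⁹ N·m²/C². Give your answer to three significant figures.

The total potential is the scalar sum of each charge's contribution, V = Σ kqᵢ/rᵢ.
Distances from the field point to each charge: r₁ = 1.27 m, r₂ = 0.861 m.
V = k[(6.77×10⁻⁶)/(1.27) + (-7.26×10⁻⁶)/(0.861)] = -2.80×10⁴ V.

-2.80×10⁴ V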